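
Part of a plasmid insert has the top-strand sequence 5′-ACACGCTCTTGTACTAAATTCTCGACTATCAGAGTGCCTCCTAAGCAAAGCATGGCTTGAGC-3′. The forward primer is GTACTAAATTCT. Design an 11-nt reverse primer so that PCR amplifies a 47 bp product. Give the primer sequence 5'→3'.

The forward primer binds at positions 11–22, so a 47 bp product ends at position 11 + 47 − 1 = 57.
The reverse primer anneals to the top strand over positions 47–57, i.e. to AAAGCATGGCT.
Its sequence written 5'→3' is the reverse complement: AGCCATGCTTT.

5'-AGCCATGCTTT-3'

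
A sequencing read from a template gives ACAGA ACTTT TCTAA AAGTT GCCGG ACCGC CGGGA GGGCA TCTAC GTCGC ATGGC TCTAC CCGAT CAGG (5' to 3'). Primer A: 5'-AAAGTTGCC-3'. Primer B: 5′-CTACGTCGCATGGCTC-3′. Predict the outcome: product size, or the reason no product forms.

No product — both primers anneal to the same strand and extend in the same direction.

Primer A (AAAGTTGCC) matches the top strand at positions 15–23 (3' end points downstream).
Primer B (CTACGTCGCATGGCTC) also matches the top strand directly, at positions 42–57 — its reverse complement GAGCCATGCGACGTAG is not present.
Both primers anneal to the bottom strand with 3' ends pointing the same way, so neither can prime synthesis back toward the other.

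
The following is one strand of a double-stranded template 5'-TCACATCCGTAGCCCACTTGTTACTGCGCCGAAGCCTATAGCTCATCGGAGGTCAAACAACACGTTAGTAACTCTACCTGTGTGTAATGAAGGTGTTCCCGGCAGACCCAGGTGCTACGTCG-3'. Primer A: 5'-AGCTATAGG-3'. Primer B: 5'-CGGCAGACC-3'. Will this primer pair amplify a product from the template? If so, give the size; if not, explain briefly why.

Primer A (AGCTATAGG) has reverse complement CCTATAGCT, which matches the top strand at positions 35–43; primer A anneals to the top strand there with its 3' end pointing upstream toward position 35.
Primer B (CGGCAGACC) matches the top strand directly at positions 100–108; it anneals to the bottom strand with its 3' end pointing downstream toward position 108.
The 3' ends diverge (primer A extends toward position 1, primer B toward position 122), so the primers never converge on a shared product.

No product — the primers' 3' ends point away from each other.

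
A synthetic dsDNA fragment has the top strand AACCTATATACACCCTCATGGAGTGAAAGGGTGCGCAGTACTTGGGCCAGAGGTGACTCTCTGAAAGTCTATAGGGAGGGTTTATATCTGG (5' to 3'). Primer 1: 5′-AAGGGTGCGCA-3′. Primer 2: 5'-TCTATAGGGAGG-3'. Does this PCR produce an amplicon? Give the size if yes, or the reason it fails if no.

Primer 1 (AAGGGTGCGCA) matches the top strand at positions 27–37 (3' end points downstream).
Primer 2 (TCTATAGGGAGG) also matches the top strand directly, at positions 68–79 — its reverse complement CCTCCCTATAGA is not present.
Both primers anneal to the bottom strand with 3' ends pointing the same way, so neither can prime synthesis back toward the other.

No product — both primers anneal to the same strand and extend in the same direction.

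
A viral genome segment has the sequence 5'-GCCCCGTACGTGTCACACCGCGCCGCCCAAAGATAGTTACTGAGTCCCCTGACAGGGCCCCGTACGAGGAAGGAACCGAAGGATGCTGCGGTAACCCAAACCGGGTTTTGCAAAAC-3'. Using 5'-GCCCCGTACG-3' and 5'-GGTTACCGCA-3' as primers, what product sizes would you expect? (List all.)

The forward primer GCCCCGTACG matches the top strand at positions 1–10, 57–66.
The reverse primer's reverse complement is TGCGGTAACC, matching at positions 87–96.
Each forward site pairs with the reverse site to give a product ending at position 96: sizes 96, 40 bp.

96 bp, 40 bp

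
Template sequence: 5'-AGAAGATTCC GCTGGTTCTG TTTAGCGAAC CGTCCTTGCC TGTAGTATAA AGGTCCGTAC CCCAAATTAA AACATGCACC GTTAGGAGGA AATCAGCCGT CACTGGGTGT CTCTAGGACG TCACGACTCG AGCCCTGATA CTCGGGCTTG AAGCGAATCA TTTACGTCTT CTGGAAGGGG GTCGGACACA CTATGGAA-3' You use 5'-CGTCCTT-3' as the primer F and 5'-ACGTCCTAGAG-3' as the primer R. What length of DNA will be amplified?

Forward primer CGTCCTT is found on the top strand at positions 31–37.
Taking the reverse complement of ACGTCCTAGAG gives CTCTAGGACGT, found at positions 111–121 on the template; the primer anneals here to the top strand with its 3' end pointing upstream.
Product length = (reverse-primer end) − (forward-primer start) + 1 = 121 − 31 + 1 = 91 bp.

91 bp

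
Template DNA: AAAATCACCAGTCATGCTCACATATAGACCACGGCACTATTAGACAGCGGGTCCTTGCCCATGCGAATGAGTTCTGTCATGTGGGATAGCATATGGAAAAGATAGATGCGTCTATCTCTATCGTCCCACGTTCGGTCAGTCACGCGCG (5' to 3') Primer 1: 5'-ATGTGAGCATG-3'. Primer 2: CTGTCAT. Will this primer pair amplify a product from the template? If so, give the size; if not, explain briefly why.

Primer 1 (ATGTGAGCATG) has reverse complement CATGCTCACAT, which matches the top strand at positions 13–23; primer 1 anneals to the top strand there with its 3' end pointing upstream toward position 13.
Primer 2 (CTGTCAT) matches the top strand directly at positions 74–80; it anneals to the bottom strand with its 3' end pointing downstream toward position 80.
The 3' ends diverge (primer 1 extends toward position 1, primer 2 toward position 148), so the primers never converge on a shared product.

No product — the primers' 3' ends point away from each other.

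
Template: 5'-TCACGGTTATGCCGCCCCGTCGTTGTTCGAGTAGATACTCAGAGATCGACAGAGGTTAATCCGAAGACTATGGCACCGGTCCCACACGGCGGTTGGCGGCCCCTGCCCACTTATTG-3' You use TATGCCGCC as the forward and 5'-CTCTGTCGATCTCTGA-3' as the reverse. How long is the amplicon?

Scanning the template, TATGCCGCC occurs at positions 8–16; this primer anneals to the bottom strand there with its 3' end pointing downstream.
Taking the reverse complement of CTCTGTCGATCTCTGA gives TCAGAGATCGACAGAG, found at positions 39–54 on the template; the primer anneals here to the top strand with its 3' end pointing upstream.
Amplicon spans positions 8–54: 47 bp.

47 bp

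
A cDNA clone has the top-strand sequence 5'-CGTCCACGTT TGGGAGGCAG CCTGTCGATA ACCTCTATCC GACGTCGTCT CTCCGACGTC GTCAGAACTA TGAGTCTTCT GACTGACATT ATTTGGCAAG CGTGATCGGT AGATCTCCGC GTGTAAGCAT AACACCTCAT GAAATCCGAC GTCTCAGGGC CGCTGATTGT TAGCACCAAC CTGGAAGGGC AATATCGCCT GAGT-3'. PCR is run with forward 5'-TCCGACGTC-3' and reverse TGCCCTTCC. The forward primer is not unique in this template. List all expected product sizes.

154 bp, 140 bp, 47 bp

The forward primer TCCGACGTC matches the top strand at positions 38–46, 52–60, 145–153.
The reverse primer's reverse complement is GGAAGGGCA, matching at positions 183–191.
Each forward site pairs with the reverse site to give a product ending at position 191: sizes 154, 140, 47 bp.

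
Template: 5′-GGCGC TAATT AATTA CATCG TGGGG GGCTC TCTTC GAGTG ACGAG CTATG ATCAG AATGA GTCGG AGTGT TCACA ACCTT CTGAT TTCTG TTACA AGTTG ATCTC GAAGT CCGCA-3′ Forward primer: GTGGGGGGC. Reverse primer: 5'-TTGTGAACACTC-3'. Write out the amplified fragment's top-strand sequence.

5'-GTGGGGGGCTCTCTTCGAGTGACGAGCTATGATCAGAATGAGTCGGAGTGTTCACAA-3'

Forward primer GTGGGGGGC is found on the top strand at positions 20–28.
Reverse complement of the reverse primer: GAGTGTTCACAA. This occurs on the top strand at positions 65–76.
The product is the template from position 20 through 76 (57 bp).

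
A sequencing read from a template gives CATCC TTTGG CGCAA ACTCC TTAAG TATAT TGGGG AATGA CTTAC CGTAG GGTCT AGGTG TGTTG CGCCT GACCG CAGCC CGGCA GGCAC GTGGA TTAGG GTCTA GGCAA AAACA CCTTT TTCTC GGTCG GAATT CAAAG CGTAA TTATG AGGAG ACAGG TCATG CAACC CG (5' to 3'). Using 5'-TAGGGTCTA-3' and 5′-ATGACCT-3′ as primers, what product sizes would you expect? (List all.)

The forward primer TAGGGTCTA matches the top strand at positions 48–56, 97–105.
The reverse primer's reverse complement is AGGTCAT, matching at positions 158–164.
Each forward site pairs with the reverse site to give a product ending at position 164: sizes 117, 68 bp.

117 bp, 68 bp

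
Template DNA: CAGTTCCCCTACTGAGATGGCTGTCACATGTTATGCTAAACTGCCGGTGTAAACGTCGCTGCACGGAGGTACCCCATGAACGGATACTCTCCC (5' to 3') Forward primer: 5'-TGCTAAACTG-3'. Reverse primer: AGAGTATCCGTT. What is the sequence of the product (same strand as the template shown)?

5'-TGCTAAACTGCCGGTGTAAACGTCGCTGCACGGAGGTACCCCATGAACGGATACTCT-3'

Scanning the template, TGCTAAACTG occurs at positions 34–43; this primer anneals to the bottom strand there with its 3' end pointing downstream.
Reverse complement of the reverse primer: AACGGATACTCT. This occurs on the top strand at positions 79–90.
The product is the template from position 34 through 90 (57 bp).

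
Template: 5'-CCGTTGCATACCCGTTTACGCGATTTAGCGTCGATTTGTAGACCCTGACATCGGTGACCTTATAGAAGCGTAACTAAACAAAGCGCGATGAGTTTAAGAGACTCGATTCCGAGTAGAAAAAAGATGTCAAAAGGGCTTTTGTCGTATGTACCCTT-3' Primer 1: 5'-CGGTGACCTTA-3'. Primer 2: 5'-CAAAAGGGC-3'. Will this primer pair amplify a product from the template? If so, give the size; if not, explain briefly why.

No product — both primers anneal to the same strand and extend in the same direction.

Primer 1 (CGGTGACCTTA) matches the top strand at positions 52–62 (3' end points downstream).
Primer 2 (CAAAAGGGC) also matches the top strand directly, at positions 128–136 — its reverse complement GCCCTTTTG is not present.
Both primers anneal to the bottom strand with 3' ends pointing the same way, so neither can prime synthesis back toward the other.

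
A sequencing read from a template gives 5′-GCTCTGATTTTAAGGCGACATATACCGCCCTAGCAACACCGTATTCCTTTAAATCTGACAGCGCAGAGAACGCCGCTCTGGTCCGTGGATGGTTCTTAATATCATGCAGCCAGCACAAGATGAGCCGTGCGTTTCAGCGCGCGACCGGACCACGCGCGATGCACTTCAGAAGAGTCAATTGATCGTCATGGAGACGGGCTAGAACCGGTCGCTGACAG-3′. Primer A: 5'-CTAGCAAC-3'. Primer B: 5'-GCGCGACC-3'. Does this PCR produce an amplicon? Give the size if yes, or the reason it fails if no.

Primer A (CTAGCAAC) matches the top strand at positions 30–37 (3' end points downstream).
Primer B (GCGCGACC) also matches the top strand directly, at positions 139–146 — its reverse complement GGTCGCGC is not present.
Both primers anneal to the bottom strand with 3' ends pointing the same way, so neither can prime synthesis back toward the other.

No product — both primers anneal to the same strand and extend in the same direction.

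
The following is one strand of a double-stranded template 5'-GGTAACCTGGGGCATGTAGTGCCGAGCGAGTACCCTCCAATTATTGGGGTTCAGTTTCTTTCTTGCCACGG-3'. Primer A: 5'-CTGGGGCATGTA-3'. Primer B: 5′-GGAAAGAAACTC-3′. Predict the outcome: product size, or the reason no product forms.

Primer B (GGAAAGAAACTC) does not match the top strand, and its reverse complement GAGTTTCTTTCC does not match either.
With no annealing site for primer B, no amplification occurs.

No product — primer B has no binding site in the template.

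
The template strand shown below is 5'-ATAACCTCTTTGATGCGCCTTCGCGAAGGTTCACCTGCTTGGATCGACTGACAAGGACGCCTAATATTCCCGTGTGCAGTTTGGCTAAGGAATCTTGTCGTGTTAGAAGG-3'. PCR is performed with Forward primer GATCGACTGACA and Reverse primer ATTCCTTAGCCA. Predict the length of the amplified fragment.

52 bp

The forward primer matches the template at positions 42–53.
Taking the reverse complement of ATTCCTTAGCCA gives TGGCTAAGGAAT, found at positions 82–93 on the template; the primer anneals here to the top strand with its 3' end pointing upstream.
The product runs from position 42 to position 93, so its length is 93 − 42 + 1 = 52 bp.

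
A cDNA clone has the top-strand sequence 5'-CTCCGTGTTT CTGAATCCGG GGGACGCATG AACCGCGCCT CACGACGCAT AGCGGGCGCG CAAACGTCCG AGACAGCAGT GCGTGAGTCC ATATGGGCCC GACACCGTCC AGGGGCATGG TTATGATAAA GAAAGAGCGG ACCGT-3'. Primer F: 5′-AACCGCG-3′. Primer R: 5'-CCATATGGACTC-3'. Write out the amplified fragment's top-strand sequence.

5'-AACCGCGCCTCACGACGCATAGCGGGCGCGCAAACGTCCGAGACAGCAGTGCGTGAGTCCATATGG-3'

Scanning the template, AACCGCG occurs at positions 31–37; this primer anneals to the bottom strand there with its 3' end pointing downstream.
Reverse complement of the reverse primer: GAGTCCATATGG. This occurs on the top strand at positions 85–96.
The product is the template from position 31 through 96 (66 bp).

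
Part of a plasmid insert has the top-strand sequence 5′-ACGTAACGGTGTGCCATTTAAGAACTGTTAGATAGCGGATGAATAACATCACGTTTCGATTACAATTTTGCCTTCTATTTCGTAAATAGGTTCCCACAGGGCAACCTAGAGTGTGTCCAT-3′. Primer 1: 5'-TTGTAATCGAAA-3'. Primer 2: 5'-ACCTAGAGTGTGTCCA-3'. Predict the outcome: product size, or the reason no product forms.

No product — the primers' 3' ends point away from each other.

Primer 1 (TTGTAATCGAAA) has reverse complement TTTCGATTACAA, which matches the top strand at positions 54–65; primer 1 anneals to the top strand there with its 3' end pointing upstream toward position 54.
Primer 2 (ACCTAGAGTGTGTCCA) matches the top strand directly at positions 104–119; it anneals to the bottom strand with its 3' end pointing downstream toward position 119.
The 3' ends diverge (primer 1 extends toward position 1, primer 2 toward position 120), so the primers never converge on a shared product.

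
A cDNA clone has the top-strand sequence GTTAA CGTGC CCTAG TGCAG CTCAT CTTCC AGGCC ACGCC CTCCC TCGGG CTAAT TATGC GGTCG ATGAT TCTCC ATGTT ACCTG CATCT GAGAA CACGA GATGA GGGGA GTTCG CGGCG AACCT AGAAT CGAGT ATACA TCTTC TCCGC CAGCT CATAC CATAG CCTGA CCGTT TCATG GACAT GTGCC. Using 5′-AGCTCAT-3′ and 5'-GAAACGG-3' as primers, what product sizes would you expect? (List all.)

The forward primer AGCTCAT matches the top strand at positions 19–25, 152–158.
The reverse primer's reverse complement is CCGTTTC, matching at positions 171–177.
Each forward site pairs with the reverse site to give a product ending at position 177: sizes 159, 26 bp.

159 bp, 26 bp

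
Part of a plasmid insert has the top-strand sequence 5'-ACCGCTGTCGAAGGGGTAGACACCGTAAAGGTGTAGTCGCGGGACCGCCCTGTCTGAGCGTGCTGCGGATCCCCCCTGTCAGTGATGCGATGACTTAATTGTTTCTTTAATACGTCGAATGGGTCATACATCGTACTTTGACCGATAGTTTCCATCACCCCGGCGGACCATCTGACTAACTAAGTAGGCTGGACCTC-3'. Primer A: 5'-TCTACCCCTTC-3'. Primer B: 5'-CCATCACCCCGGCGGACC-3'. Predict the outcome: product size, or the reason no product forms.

No product — the primers' 3' ends point away from each other.

Primer A (TCTACCCCTTC) has reverse complement GAAGGGGTAGA, which matches the top strand at positions 10–20; primer A anneals to the top strand there with its 3' end pointing upstream toward position 10.
Primer B (CCATCACCCCGGCGGACC) matches the top strand directly at positions 152–169; it anneals to the bottom strand with its 3' end pointing downstream toward position 169.
The 3' ends diverge (primer A extends toward position 1, primer B toward position 197), so the primers never converge on a shared product.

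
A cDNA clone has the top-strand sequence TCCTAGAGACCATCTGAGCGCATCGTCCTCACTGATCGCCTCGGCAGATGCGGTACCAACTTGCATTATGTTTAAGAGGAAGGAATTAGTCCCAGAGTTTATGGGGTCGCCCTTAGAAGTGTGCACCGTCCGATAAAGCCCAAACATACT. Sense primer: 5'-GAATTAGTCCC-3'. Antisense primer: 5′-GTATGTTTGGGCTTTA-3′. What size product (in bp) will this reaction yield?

The forward primer matches the template at positions 83–93.
Reverse complement of the reverse primer: TAAAGCCCAAACATAC. This occurs on the top strand at positions 134–149.
The product runs from position 83 to position 149, so its length is 149 − 83 + 1 = 67 bp.

67 bp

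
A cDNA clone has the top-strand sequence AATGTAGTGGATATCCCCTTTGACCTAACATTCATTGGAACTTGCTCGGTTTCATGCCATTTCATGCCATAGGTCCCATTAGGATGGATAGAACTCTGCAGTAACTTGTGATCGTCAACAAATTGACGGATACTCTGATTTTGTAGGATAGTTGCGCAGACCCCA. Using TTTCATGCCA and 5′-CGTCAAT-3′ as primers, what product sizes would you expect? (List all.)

79 bp, 69 bp

The forward primer TTTCATGCCA matches the top strand at positions 50–59, 60–69.
The reverse primer's reverse complement is ATTGACG, matching at positions 122–128.
Each forward site pairs with the reverse site to give a product ending at position 128: sizes 79, 69 bp.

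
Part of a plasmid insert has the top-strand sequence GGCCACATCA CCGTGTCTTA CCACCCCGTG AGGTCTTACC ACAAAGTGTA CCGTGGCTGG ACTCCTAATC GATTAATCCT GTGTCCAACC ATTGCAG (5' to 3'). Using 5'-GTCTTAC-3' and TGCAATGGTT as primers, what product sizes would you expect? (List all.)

82 bp, 64 bp

The forward primer GTCTTAC matches the top strand at positions 15–21, 33–39.
The reverse primer's reverse complement is AACCATTGCA, matching at positions 87–96.
Each forward site pairs with the reverse site to give a product ending at position 96: sizes 82, 64 bp.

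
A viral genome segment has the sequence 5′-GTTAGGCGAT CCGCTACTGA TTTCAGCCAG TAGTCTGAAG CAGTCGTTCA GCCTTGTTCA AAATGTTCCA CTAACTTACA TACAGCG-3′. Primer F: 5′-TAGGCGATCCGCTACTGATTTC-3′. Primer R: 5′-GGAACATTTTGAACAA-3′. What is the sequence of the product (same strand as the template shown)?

Forward primer TAGGCGATCCGCTACTGATTTC is found on the top strand at positions 3–24.
The reverse primer's reverse complement is TTGTTCAAAATGTTCC, which matches the template at positions 54–69.
The product is the template from position 3 through 69 (67 bp).

5'-TAGGCGATCCGCTACTGATTTCAGCCAGTAGTCTGAAGCAGTCGTTCAGCCTTGTTCAAAATGTTCC-3'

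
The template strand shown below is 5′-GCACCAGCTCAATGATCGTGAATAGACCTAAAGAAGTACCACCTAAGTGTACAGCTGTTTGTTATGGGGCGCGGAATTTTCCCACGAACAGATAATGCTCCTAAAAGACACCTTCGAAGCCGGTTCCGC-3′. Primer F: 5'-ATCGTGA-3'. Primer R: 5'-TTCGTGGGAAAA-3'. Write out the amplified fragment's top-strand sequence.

Scanning the template, ATCGTGA occurs at positions 15–21; this primer anneals to the bottom strand there with its 3' end pointing downstream.
The reverse primer's reverse complement is TTTTCCCACGAA, which matches the template at positions 77–88.
The product is the template from position 15 through 88 (74 bp).

5'-ATCGTGAATAGACCTAAAGAAGTACCACCTAAGTGTACAGCTGTTTGTTATGGGGCGCGGAATTTTCCCACGAA-3'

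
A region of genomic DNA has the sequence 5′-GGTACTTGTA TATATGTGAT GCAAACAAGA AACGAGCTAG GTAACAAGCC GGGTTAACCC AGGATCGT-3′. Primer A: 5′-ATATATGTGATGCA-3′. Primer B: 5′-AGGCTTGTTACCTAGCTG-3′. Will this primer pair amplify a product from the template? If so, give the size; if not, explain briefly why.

Primer B (AGGCTTGTTACCTAGCTG) does not match the top strand, and its reverse complement CAGCTAGGTAACAAGCCT does not match either.
With no annealing site for primer B, no amplification occurs.

No product — primer B has no binding site in the template.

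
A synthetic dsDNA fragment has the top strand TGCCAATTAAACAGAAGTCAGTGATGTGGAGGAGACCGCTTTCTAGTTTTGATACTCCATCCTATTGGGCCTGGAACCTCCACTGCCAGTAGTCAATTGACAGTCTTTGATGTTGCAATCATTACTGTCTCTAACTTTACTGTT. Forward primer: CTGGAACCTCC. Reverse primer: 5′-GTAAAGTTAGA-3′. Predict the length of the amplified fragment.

70 bp

Forward primer CTGGAACCTCC is found on the top strand at positions 71–81.
Taking the reverse complement of GTAAAGTTAGA gives TCTAACTTTAC, found at positions 130–140 on the template; the primer anneals here to the top strand with its 3' end pointing upstream.
Product length = (reverse-primer end) − (forward-primer start) + 1 = 140 − 71 + 1 = 70 bp.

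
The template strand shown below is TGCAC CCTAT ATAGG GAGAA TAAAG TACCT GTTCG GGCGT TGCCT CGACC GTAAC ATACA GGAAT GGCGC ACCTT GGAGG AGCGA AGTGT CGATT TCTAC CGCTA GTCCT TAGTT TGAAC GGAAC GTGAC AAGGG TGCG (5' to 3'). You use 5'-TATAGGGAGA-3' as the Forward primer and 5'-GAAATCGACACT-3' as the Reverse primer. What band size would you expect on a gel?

The forward primer matches the template at positions 10–19.
Taking the reverse complement of GAAATCGACACT gives AGTGTCGATTTC, found at positions 86–97 on the template; the primer anneals here to the top strand with its 3' end pointing upstream.
Amplicon spans positions 10–97: 88 bp.

88 bp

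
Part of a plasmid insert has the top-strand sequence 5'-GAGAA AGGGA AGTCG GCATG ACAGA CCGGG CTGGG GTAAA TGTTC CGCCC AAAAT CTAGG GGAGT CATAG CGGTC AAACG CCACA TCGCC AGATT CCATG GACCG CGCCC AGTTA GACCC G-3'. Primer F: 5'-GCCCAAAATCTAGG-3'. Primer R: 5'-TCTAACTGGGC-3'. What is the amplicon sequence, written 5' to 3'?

Forward primer GCCCAAAATCTAGG is found on the top strand at positions 47–60.
The reverse primer's reverse complement is GCCCAGTTAGA, which matches the template at positions 107–117.
The product is the template from position 47 through 117 (71 bp).

5'-GCCCAAAATCTAGGGGAGTCATAGCGGTCAAACGCCACATCGCCAGATTCCATGGACCGCGCCCAGTTAGA-3'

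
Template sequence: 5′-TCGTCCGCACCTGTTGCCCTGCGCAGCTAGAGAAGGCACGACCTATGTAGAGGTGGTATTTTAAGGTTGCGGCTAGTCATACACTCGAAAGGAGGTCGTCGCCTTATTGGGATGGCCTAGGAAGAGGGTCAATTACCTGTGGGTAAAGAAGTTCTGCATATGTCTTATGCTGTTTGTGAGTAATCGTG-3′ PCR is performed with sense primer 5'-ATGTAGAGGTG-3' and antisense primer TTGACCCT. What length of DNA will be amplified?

Scanning the template, ATGTAGAGGTG occurs at positions 45–55; this primer anneals to the bottom strand there with its 3' end pointing downstream.
Taking the reverse complement of TTGACCCT gives AGGGTCAA, found at positions 125–132 on the template; the primer anneals here to the top strand with its 3' end pointing upstream.
Amplicon spans positions 45–132: 88 bp.

88 bp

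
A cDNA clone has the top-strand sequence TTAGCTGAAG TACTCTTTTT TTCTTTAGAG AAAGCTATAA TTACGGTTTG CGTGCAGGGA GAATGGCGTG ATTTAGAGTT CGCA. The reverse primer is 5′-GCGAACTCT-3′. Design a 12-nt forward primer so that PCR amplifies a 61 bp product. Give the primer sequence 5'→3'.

5'-CTTTAGAGAAAG-3'

The reverse primer's reverse complement AGAGTTCGC matches the template at positions 75–83, so the product ends at position 83.
A 61 bp product then starts at position 83 − 61 + 1 = 23.
The forward primer is identical to the top strand there: CTTTAGAGAAAG.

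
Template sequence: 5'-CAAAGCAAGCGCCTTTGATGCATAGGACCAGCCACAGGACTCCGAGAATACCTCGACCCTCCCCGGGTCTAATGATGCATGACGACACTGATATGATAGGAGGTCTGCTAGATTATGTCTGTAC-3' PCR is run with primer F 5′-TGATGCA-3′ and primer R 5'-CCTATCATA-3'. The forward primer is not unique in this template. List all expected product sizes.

The forward primer TGATGCA matches the top strand at positions 16–22, 73–79.
The reverse primer's reverse complement is TATGATAGG, matching at positions 92–100.
Each forward site pairs with the reverse site to give a product ending at position 100: sizes 85, 28 bp.

85 bp, 28 bp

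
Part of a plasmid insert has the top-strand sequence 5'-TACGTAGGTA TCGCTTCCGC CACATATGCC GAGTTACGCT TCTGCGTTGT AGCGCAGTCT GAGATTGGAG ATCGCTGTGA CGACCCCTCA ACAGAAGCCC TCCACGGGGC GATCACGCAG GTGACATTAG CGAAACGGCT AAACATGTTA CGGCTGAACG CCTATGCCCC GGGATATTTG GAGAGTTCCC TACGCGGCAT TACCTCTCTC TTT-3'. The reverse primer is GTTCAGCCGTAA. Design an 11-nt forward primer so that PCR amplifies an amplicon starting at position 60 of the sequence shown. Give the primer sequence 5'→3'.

5'-TGAGATTGGAG-3'

The reverse primer's reverse complement TTACGGCTGAAC matches the template at positions 148–159; the product starts at position 60.
The forward primer is identical to the top strand over positions 60–70: TGAGATTGGAG.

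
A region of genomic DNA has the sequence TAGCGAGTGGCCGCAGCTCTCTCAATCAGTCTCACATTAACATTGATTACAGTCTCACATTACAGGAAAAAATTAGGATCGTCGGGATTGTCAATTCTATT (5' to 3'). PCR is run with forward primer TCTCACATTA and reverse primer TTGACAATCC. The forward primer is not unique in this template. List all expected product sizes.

The forward primer TCTCACATTA matches the top strand at positions 30–39, 53–62.
The reverse primer's reverse complement is GGATTGTCAA, matching at positions 85–94.
Each forward site pairs with the reverse site to give a product ending at position 94: sizes 65, 42 bp.

65 bp, 42 bp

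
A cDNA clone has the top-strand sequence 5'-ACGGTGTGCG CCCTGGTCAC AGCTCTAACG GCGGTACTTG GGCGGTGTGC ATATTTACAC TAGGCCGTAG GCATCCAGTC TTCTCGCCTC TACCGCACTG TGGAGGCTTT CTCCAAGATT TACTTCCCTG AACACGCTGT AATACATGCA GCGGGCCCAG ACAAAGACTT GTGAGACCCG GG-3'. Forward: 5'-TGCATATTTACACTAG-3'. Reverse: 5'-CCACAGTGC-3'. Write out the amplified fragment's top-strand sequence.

5'-TGCATATTTACACTAGGCCGTAGGCATCCAGTCTTCTCGCCTCTACCGCACTGTGG-3'

Scanning the template, TGCATATTTACACTAG occurs at positions 48–63; this primer anneals to the bottom strand there with its 3' end pointing downstream.
The reverse primer's reverse complement is GCACTGTGG, which matches the template at positions 95–103.
The product is the template from position 48 through 103 (56 bp).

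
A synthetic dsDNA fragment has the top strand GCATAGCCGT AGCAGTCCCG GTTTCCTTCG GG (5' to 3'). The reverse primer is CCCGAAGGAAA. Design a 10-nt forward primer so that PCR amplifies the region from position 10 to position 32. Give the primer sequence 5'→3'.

5'-TAGCAGTCCC-3'

The reverse primer's reverse complement TTTCCTTCGGG matches the template at positions 22–32; the product starts at position 10.
The forward primer is identical to the top strand over positions 10–19: TAGCAGTCCC.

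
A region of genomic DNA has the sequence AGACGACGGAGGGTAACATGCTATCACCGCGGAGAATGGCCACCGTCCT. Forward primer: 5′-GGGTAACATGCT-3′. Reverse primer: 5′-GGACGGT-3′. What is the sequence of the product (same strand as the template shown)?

5'-GGGTAACATGCTATCACCGCGGAGAATGGCCACCGTCC-3'

Scanning the template, GGGTAACATGCT occurs at positions 11–22; this primer anneals to the bottom strand there with its 3' end pointing downstream.
Reverse complement of the reverse primer: ACCGTCC. This occurs on the top strand at positions 42–48.
The product is the template from position 11 through 48 (38 bp).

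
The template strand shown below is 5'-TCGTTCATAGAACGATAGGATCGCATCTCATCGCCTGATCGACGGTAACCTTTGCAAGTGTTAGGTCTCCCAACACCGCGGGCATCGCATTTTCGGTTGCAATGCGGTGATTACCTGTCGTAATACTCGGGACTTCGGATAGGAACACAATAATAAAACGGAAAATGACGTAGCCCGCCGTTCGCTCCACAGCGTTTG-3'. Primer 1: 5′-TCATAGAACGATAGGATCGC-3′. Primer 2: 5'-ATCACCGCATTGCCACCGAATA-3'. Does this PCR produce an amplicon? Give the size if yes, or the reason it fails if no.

No product — primer 2 has no binding site in the template.

Primer 2 (ATCACCGCATTGCCACCGAATA) does not match the top strand, and its reverse complement TATTCGGTGGCAATGCGGTGAT does not match either.
With no annealing site for primer 2, no amplification occurs.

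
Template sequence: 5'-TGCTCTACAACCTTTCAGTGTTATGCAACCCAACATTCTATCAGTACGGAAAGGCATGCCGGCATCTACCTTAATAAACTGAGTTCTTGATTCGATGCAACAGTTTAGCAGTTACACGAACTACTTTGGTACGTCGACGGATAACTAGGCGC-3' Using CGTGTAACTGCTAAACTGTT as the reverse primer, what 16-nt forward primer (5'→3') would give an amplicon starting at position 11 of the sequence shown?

The reverse primer's reverse complement AACAGTTTAGCAGTTACACG matches the template at positions 99–118; the product starts at position 11.
The forward primer is identical to the top strand over positions 11–26: CCTTTCAGTGTTATGC.

5'-CCTTTCAGTGTTATGC-3'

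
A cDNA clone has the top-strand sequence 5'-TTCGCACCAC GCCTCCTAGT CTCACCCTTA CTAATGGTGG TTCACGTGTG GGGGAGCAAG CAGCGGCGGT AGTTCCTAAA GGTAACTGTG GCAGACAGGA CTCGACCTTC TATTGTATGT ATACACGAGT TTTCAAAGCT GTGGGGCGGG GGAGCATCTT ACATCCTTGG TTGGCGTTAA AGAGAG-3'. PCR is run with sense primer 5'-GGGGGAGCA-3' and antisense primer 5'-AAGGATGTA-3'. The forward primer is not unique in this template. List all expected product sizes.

119 bp, 21 bp

The forward primer GGGGGAGCA matches the top strand at positions 50–58, 148–156.
The reverse primer's reverse complement is TACATCCTT, matching at positions 160–168.
Each forward site pairs with the reverse site to give a product ending at position 168: sizes 119, 21 bp.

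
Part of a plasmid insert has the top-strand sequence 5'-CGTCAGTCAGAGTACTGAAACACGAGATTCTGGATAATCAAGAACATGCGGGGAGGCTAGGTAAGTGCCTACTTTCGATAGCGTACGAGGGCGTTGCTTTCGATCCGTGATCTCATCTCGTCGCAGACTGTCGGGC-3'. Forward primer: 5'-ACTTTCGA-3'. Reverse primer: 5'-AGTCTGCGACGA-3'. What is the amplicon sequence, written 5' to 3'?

5'-ACTTTCGATAGCGTACGAGGGCGTTGCTTTCGATCCGTGATCTCATCTCGTCGCAGACT-3'

Forward primer ACTTTCGA is found on the top strand at positions 71–78.
Taking the reverse complement of AGTCTGCGACGA gives TCGTCGCAGACT, found at positions 118–129 on the template; the primer anneals here to the top strand with its 3' end pointing upstream.
The product is the template from position 71 through 129 (59 bp).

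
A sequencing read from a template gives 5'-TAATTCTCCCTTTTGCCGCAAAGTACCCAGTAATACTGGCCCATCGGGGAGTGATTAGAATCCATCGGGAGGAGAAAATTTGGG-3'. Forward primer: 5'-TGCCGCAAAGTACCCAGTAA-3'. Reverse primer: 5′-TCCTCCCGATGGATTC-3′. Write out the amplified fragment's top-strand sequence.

5'-TGCCGCAAAGTACCCAGTAATACTGGCCCATCGGGGAGTGATTAGAATCCATCGGGAGGA-3'

Forward primer TGCCGCAAAGTACCCAGTAA is found on the top strand at positions 14–33.
Taking the reverse complement of TCCTCCCGATGGATTC gives GAATCCATCGGGAGGA, found at positions 58–73 on the template; the primer anneals here to the top strand with its 3' end pointing upstream.
The product is the template from position 14 through 73 (60 bp).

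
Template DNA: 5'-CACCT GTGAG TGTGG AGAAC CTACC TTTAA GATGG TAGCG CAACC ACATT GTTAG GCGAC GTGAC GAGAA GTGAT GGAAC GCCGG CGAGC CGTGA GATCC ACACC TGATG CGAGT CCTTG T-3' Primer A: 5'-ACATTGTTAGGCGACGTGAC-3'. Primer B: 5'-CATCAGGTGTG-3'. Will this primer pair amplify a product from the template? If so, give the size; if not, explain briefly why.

Primer A (ACATTGTTAGGCGACGTGAC) matches the top strand at positions 46–65; it acts as a forward primer.
Primer B's reverse complement is CACACCTGATG, matching the top strand at positions 100–110; it acts as a reverse primer.
The 3' ends face each other across positions 46–110, giving a 65 bp product.

Yes — a 65 bp product.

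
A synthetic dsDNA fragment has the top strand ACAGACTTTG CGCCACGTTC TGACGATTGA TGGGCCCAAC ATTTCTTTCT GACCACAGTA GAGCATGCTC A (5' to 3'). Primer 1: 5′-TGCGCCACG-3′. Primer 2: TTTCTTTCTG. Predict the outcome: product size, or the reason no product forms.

No product — both primers anneal to the same strand and extend in the same direction.

Primer 1 (TGCGCCACG) matches the top strand at positions 9–17 (3' end points downstream).
Primer 2 (TTTCTTTCTG) also matches the top strand directly, at positions 42–51 — its reverse complement CAGAAAGAAA is not present.
Both primers anneal to the bottom strand with 3' ends pointing the same way, so neither can prime synthesis back toward the other.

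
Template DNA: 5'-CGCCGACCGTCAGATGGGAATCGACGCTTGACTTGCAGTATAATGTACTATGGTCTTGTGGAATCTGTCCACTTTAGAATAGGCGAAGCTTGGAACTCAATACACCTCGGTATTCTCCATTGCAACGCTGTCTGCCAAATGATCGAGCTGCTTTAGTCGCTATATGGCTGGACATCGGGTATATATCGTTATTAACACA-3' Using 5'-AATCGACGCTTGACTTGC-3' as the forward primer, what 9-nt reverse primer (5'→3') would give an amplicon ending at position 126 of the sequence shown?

5'-GTTGCAATG-3'

The forward primer binds at positions 19–36; the product's 3' end on the top strand is position 126.
The reverse primer anneals to the top strand over positions 118–126, i.e. to CATTGCAAC.
Its sequence written 5'→3' is the reverse complement: GTTGCAATG.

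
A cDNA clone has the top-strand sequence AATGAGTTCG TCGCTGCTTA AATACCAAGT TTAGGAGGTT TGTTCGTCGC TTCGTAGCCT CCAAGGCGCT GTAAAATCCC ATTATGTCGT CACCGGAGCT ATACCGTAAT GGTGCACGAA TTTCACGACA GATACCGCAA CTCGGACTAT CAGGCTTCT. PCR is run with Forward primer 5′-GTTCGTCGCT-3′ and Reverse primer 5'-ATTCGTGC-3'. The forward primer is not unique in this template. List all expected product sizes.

116 bp, 80 bp

The forward primer GTTCGTCGCT matches the top strand at positions 6–15, 42–51.
The reverse primer's reverse complement is GCACGAAT, matching at positions 114–121.
Each forward site pairs with the reverse site to give a product ending at position 121: sizes 116, 80 bp.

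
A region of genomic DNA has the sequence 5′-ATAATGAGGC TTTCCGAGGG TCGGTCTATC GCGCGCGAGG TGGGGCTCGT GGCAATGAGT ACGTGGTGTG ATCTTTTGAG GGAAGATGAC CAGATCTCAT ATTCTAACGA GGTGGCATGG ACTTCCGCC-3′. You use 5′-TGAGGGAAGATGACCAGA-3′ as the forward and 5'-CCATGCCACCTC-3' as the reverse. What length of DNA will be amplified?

44 bp

The forward primer matches the template at positions 77–94.
Taking the reverse complement of CCATGCCACCTC gives GAGGTGGCATGG, found at positions 109–120 on the template; the primer anneals here to the top strand with its 3' end pointing upstream.
Product length = (reverse-primer end) − (forward-primer start) + 1 = 120 − 77 + 1 = 44 bp.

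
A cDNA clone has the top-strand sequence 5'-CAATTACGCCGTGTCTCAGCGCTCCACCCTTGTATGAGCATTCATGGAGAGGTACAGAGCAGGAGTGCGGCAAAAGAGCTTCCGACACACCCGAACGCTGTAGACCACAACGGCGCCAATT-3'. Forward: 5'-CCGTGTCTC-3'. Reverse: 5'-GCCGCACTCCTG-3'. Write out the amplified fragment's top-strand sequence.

The forward primer matches the template at positions 9–17.
Taking the reverse complement of GCCGCACTCCTG gives CAGGAGTGCGGC, found at positions 60–71 on the template; the primer anneals here to the top strand with its 3' end pointing upstream.
The product is the template from position 9 through 71 (63 bp).

5'-CCGTGTCTCAGCGCTCCACCCTTGTATGAGCATTCATGGAGAGGTACAGAGCAGGAGTGCGGC-3'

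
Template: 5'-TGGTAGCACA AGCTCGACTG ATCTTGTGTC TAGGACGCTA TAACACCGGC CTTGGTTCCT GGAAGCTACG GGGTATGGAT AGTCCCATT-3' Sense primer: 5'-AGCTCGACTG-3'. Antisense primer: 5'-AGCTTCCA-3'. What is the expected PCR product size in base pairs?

The forward primer matches the template at positions 11–20.
Reverse complement of the reverse primer: TGGAAGCT. This occurs on the top strand at positions 60–67.
Product length = (reverse-primer end) − (forward-primer start) + 1 = 67 − 11 + 1 = 57 bp.

57 bp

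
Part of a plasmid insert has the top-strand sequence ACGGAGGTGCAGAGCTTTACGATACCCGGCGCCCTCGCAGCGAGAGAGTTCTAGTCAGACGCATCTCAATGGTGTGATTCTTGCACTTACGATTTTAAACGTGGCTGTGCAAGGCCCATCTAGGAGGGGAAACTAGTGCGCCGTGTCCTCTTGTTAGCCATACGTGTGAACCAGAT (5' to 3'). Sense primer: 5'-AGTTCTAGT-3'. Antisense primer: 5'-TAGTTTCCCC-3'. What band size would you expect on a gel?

Scanning the template, AGTTCTAGT occurs at positions 47–55; this primer anneals to the bottom strand there with its 3' end pointing downstream.
Taking the reverse complement of TAGTTTCCCC gives GGGGAAACTA, found at positions 126–135 on the template; the primer anneals here to the top strand with its 3' end pointing upstream.
Amplicon spans positions 47–135: 89 bp.

89 bp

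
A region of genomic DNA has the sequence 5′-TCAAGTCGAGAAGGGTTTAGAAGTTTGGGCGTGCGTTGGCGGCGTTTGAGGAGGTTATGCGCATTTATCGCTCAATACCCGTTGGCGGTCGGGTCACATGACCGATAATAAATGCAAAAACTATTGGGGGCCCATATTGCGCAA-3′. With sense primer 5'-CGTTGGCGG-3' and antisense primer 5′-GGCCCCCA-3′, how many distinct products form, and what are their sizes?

Two products: 99 bp, 53 bp

The forward primer CGTTGGCGG matches the top strand at positions 34–42, 80–88.
The reverse primer's reverse complement is TGGGGGCC, matching at positions 125–132.
Each forward site pairs with the reverse site to give a product ending at position 132: sizes 99, 53 bp.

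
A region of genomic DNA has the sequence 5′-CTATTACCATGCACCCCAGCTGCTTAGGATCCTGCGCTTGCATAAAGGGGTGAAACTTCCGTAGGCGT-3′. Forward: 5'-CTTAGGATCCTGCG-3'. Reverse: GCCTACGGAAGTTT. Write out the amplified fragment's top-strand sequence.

5'-CTTAGGATCCTGCGCTTGCATAAAGGGGTGAAACTTCCGTAGGC-3'

The forward primer matches the template at positions 23–36.
Taking the reverse complement of GCCTACGGAAGTTT gives AAACTTCCGTAGGC, found at positions 53–66 on the template; the primer anneals here to the top strand with its 3' end pointing upstream.
The product is the template from position 23 through 66 (44 bp).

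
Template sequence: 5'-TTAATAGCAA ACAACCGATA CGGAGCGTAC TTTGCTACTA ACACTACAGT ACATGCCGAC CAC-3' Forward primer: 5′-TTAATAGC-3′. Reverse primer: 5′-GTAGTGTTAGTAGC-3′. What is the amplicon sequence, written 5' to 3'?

5'-TTAATAGCAAACAACCGATACGGAGCGTACTTTGCTACTAACACTAC-3'

Scanning the template, TTAATAGC occurs at positions 1–8; this primer anneals to the bottom strand there with its 3' end pointing downstream.
Taking the reverse complement of GTAGTGTTAGTAGC gives GCTACTAACACTAC, found at positions 34–47 on the template; the primer anneals here to the top strand with its 3' end pointing upstream.
The product is the template from position 1 through 47 (47 bp).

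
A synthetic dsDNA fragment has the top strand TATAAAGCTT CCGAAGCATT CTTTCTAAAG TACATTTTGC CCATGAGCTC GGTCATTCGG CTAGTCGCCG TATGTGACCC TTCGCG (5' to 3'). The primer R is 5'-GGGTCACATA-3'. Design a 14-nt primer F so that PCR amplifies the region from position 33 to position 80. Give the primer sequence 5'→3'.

5'-CATTTTGCCCATGA-3'

The reverse primer's reverse complement TATGTGACCC matches the template at positions 71–80; the product starts at position 33.
The forward primer is identical to the top strand over positions 33–46: CATTTTGCCCATGA.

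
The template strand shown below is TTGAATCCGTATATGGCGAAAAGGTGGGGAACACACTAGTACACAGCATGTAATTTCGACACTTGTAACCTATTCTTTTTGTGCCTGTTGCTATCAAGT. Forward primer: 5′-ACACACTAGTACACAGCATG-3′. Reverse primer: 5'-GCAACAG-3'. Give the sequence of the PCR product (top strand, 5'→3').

5'-ACACACTAGTACACAGCATGTAATTTCGACACTTGTAACCTATTCTTTTTGTGCCTGTTGC-3'

Scanning the template, ACACACTAGTACACAGCATG occurs at positions 31–50; this primer anneals to the bottom strand there with its 3' end pointing downstream.
The reverse primer's reverse complement is CTGTTGC, which matches the template at positions 85–91.
The product is the template from position 31 through 91 (61 bp).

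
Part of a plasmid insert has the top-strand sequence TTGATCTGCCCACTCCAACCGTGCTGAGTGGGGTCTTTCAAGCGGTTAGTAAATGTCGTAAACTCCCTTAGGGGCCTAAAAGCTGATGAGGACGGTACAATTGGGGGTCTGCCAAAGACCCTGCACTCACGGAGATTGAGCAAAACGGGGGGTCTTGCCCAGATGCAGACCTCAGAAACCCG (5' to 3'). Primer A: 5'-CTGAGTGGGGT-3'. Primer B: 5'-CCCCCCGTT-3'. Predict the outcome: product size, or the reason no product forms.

Primer A (CTGAGTGGGGT) matches the top strand at positions 24–34; it acts as a forward primer.
Primer B's reverse complement is AACGGGGGG, matching the top strand at positions 144–152; it acts as a reverse primer.
The 3' ends face each other across positions 24–152, giving a 129 bp product.

Yes — a 129 bp product.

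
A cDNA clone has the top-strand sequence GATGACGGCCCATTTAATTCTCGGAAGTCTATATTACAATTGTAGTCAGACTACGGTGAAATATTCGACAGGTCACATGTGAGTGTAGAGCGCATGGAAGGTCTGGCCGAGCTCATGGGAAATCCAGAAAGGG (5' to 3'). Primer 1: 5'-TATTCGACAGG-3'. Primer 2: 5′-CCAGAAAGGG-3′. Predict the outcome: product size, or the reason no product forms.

No product — both primers anneal to the same strand and extend in the same direction.

Primer 1 (TATTCGACAGG) matches the top strand at positions 62–72 (3' end points downstream).
Primer 2 (CCAGAAAGGG) also matches the top strand directly, at positions 124–133 — its reverse complement CCCTTTCTGG is not present.
Both primers anneal to the bottom strand with 3' ends pointing the same way, so neither can prime synthesis back toward the other.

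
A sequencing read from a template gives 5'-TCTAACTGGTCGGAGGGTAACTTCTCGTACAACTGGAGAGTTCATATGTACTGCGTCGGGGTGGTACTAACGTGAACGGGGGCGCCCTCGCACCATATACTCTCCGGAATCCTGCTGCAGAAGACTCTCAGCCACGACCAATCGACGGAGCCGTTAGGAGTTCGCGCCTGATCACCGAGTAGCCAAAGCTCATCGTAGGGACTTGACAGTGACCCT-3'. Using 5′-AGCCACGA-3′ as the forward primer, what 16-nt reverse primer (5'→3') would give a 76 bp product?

The forward primer binds at positions 130–137, so a 76 bp product ends at position 130 + 76 − 1 = 205.
The reverse primer anneals to the top strand over positions 190–205, i.e. to TCATCGTAGGGACTTG.
Its sequence written 5'→3' is the reverse complement: CAAGTCCCTACGATGA.

5'-CAAGTCCCTACGATGA-3'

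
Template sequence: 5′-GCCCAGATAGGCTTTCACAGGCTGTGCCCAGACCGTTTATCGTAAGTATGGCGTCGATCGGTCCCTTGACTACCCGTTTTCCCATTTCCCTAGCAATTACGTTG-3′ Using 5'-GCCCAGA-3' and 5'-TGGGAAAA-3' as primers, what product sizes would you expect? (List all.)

The forward primer GCCCAGA matches the top strand at positions 1–7, 26–32.
The reverse primer's reverse complement is TTTTCCCA, matching at positions 77–84.
Each forward site pairs with the reverse site to give a product ending at position 84: sizes 84, 59 bp.

84 bp, 59 bp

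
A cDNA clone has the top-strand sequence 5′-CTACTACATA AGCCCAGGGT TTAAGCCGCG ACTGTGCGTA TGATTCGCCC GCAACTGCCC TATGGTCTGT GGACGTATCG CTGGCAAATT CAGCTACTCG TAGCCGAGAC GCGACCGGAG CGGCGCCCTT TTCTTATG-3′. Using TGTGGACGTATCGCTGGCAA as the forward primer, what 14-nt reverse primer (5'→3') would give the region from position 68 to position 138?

The product's 3' end on the top strand is position 138.
The reverse primer anneals to the top strand over positions 125–138, i.e. to GCCCTTTTCTTATG.
Its sequence written 5'→3' is the reverse complement: CATAAGAAAAGGGC.

5'-CATAAGAAAAGGGC-3'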